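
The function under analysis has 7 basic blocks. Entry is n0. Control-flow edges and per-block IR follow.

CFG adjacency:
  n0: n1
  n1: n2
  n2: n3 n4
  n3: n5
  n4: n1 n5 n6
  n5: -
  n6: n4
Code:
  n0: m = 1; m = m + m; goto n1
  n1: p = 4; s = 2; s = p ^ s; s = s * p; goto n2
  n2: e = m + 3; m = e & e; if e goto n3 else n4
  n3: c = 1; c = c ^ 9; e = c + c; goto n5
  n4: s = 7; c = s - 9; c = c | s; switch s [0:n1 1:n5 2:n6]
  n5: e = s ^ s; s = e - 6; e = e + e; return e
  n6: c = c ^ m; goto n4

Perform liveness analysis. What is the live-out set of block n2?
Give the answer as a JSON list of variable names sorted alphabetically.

Answer: ["m", "s"]

Derivation:
def/use:
  n0: def={m} ue=∅
  n1: def={p,s} ue=∅
  n2: def={e,m} ue={m}
  n3: def={c,e} ue=∅
  n4: def={c,s} ue=∅
  n5: def={e,s} ue={s}
  n6: def={c} ue={c,m}

Live sets:
  live n0: ∅→{m}
  live n1: {m}→{m,s}
  live n2: {m,s}→{m,s}
  live n3: {s}→{s}
  live n4: {m}→{c,m,s}
  live n5: {s}→∅
  live n6: {c,m}→{m}

live-out(n2) = ["m", "s"]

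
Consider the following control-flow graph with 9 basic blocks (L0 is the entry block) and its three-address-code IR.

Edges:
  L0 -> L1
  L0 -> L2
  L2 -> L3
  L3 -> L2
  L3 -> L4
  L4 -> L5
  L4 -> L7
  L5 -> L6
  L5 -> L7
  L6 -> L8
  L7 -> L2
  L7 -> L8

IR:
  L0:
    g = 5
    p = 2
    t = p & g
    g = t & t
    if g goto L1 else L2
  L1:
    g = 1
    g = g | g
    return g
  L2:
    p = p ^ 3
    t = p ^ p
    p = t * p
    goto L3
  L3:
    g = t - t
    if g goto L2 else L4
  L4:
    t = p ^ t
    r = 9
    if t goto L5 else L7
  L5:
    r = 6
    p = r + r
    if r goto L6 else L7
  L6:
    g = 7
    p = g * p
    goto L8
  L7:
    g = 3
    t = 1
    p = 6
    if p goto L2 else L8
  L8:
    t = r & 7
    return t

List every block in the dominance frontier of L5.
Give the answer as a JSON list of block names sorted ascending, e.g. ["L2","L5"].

Answer: ["L7", "L8"]

Derivation:
idom tree: L1←L0 L2←L0 L3←L2 L4←L3 L5←L4 L6←L5 L7←L4 L8←L4
Dom∩ at merges:
  L2: preds {L0,L3,L7}: {L0} ∩ {L0,L2,L3} ∩ {L0,L2,L3,L4,L7} = {L0}; idom=L0
  L7: preds {L4,L5}: {L0,L2,L3,L4} ∩ {L0,L2,L3,L4,L5} = {L0,L2,L3,L4}; idom=L4
  L8: preds {L6,L7}: {L0,L2,L3,L4,L5,L6} ∩ {L0,L2,L3,L4,L7} = {L0,L2,L3,L4}; idom=L4

DF walk-up:
  join L2 pred L0: · stop@L0
  join L2 pred L3: L3→L2 stop@L0
  join L2 pred L7: L7→L4→L3→L2 stop@L0
  join L7 pred L4: · stop@L4
  join L7 pred L5: L5 stop@L4
  join L8 pred L6: L6→L5 stop@L4
  join L8 pred L7: L7 stop@L4
  DF(L0)=∅
  DF(L1)=∅
  DF(L2)={L2}
  DF(L3)={L2}
  DF(L4)={L2}
  DF(L5)={L7,L8}
  DF(L6)={L8}
  DF(L7)={L2,L8}
  DF(L8)=∅

DF(L5) = ["L7", "L8"]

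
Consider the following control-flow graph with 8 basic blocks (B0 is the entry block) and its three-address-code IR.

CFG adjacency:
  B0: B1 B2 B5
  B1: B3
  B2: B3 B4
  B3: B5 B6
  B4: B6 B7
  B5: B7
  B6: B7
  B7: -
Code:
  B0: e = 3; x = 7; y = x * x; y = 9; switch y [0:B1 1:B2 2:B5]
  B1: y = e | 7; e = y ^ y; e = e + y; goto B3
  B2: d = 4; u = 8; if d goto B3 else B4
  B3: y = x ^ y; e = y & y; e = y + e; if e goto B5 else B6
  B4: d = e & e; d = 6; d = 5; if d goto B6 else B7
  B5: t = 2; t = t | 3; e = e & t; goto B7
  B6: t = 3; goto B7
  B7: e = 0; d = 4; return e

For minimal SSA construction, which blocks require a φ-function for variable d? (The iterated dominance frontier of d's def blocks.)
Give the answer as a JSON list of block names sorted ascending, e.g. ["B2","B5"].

idom tree: B1←B0 B2←B0 B3←B0 B4←B2 B5←B0 B6←B0 B7←B0
Dom∩ at merges:
  B3: preds {B1,B2}: {B0,B1} ∩ {B0,B2} = {B0}; idom=B0
  B5: preds {B0,B3}: {B0} ∩ {B0,B3} = {B0}; idom=B0
  B6: preds {B3,B4}: {B0,B3} ∩ {B0,B2,B4} = {B0}; idom=B0
  B7: preds {B4,B5,B6}: {B0,B2,B4} ∩ {B0,B5} ∩ {B0,B6} = {B0}; idom=B0

Frontier:
  join B3 pred B1: B1 stop@B0
  join B3 pred B2: B2 stop@B0
  join B5 pred B0: · stop@B0
  join B5 pred B3: B3 stop@B0
  join B6 pred B3: B3 stop@B0
  join B6 pred B4: B4→B2 stop@B0
  join B7 pred B4: B4→B2 stop@B0
  join B7 pred B5: B5 stop@B0
  join B7 pred B6: B6 stop@B0
  DF(B0)=∅
  DF(B1)={B3}
  DF(B2)={B3,B6,B7}
  DF(B3)={B5,B6}
  DF(B4)={B6,B7}
  DF(B5)={B7}
  DF(B6)={B7}
  DF(B7)=∅

φ for d: defs {B2,B4,B7}
  DF⁺ = {B3,B5,B6,B7}

Answer: ["B3", "B5", "B6", "B7"]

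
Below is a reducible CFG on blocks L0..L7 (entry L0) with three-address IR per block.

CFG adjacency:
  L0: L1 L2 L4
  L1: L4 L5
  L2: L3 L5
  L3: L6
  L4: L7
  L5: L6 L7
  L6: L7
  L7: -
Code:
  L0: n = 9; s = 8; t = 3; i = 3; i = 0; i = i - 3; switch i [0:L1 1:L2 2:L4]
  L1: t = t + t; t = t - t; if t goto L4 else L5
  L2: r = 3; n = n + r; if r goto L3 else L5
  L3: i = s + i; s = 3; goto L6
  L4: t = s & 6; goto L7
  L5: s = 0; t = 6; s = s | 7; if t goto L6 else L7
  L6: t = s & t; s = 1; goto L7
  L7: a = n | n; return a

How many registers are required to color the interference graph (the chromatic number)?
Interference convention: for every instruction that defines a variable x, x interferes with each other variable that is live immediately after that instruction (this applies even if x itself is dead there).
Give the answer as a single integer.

Answer: 5

Analysis:
def/use:
  L0: {i,n,s,t} / ∅
  L1: {t} / {t}
  L2: {n,r} / {n}
  L3: {i,s} / {i,s}
  L4: {t} / {s}
  L5: {s,t} / ∅
  L6: {s,t} / {s,t}
  L7: {a} / {n}

Live sets:
  L0: in=∅ out={i,n,s,t}
  L1: in={n,s,t} out={n,s}
  L2: in={i,n,s,t} out={i,n,s,t}
  L3: in={i,n,s,t} out={n,s,t}
  L4: in={n,s} out={n}
  L5: in={n} out={n,s,t}
  L6: in={n,s,t} out={n}
  L7: in={n} out=∅

Interference:
  a: ∅
  i: {n,r,s,t}
  n: {i,r,s,t}
  r: {i,n,s,t}
  s: {i,n,r,t}
  t: {i,n,r,s}

Registers:
  lower bound: {i,n,r,s,t} mutually conflict ⇒ χ ≥ 5
  assign a→c0 i→c0 n→c1 r→c2 s→c3 t→c4 — no edge inside a register ⇒ χ ≤ 5
  χ = 5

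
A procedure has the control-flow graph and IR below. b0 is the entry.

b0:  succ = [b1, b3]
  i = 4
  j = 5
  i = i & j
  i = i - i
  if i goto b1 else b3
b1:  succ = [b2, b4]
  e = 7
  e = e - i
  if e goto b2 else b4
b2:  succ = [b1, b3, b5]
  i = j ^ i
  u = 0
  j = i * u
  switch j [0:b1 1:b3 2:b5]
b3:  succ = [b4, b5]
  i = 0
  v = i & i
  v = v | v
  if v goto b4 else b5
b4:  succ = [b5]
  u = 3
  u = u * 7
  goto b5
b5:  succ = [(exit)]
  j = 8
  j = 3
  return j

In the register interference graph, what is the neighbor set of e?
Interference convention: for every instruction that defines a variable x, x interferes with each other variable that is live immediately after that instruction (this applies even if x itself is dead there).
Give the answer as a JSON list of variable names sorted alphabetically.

Block summaries:
  b0: def={i,j} ue=∅
  b1: def={e} ue={i}
  b2: def={i,j,u} ue={i,j}
  b3: def={i,v} ue=∅
  b4: def={u} ue=∅
  b5: def={j} ue=∅

Live sets:
  live b0: ∅→{i,j}
  live b1: {i,j}→{i,j}
  live b2: {i,j}→{i,j}
  live b3: ∅→∅
  live b4: ∅→∅
  live b5: ∅→∅

Interference:
  e — {i,j}
  i — {e,j,u}
  j — {e,i}
  u — {i}
  v — ∅

N(e) = ["i", "j"]

Answer: ["i", "j"]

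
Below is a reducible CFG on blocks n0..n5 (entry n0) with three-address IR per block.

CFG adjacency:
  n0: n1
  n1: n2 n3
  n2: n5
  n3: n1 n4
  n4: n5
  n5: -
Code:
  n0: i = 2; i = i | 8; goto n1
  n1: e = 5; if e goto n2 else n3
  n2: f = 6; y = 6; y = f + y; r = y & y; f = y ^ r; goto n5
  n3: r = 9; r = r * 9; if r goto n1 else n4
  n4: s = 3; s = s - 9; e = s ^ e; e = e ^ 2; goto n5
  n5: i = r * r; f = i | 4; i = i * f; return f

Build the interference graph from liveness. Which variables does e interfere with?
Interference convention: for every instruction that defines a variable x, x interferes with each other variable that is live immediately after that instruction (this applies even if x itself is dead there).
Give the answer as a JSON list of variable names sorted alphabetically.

Answer: ["r", "s"]

Working:
Block summaries:
  n0: def={i} ue=∅
  n1: def={e} ue=∅
  n2: def={f,r,y} ue=∅
  n3: def={r} ue=∅
  n4: def={e,s} ue={e}
  n5: def={f,i} ue={r}

Backward fixpoint:
  n0 li=∅ lo=∅
  n1 li=∅ lo={e}
  n2 li=∅ lo={r}
  n3 li={e} lo={e,r}
  n4 li={e,r} lo={r}
  n5 li={r} lo=∅

Conflict graph:
  e: {r,s}
  f: {i,r,y}
  i: {f}
  r: {e,f,s,y}
  s: {e,r}
  y: {f,r}

N(e) = ["r", "s"]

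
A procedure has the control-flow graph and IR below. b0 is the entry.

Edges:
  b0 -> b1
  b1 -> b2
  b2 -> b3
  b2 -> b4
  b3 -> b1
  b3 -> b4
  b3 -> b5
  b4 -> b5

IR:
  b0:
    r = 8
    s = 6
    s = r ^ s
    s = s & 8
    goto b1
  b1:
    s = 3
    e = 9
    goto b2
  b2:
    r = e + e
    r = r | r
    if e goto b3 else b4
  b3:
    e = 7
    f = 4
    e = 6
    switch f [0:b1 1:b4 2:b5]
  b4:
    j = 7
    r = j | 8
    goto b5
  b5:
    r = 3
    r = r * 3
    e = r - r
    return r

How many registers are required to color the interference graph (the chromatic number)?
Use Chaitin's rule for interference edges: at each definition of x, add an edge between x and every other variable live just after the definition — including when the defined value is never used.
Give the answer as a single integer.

Answer: 2

Working:
Per-block:
  b0: {r,s} / ∅
  b1: {e,s} / ∅
  b2: {r} / {e}
  b3: {e,f} / ∅
  b4: {j,r} / ∅
  b5: {e,r} / ∅

Backward fixpoint:
  b0: in=∅ out=∅
  b1: in=∅ out={e}
  b2: in={e} out=∅
  b3: in=∅ out=∅
  b4: in=∅ out=∅
  b5: in=∅ out=∅

Interfere edges:
  e — {f,r}
  f — {e}
  j — ∅
  r — {e,s}
  s — {r}

Registers:
  lower bound: {e,f} mutually conflict ⇒ χ ≥ 2
  assign e→c0 f→c1 j→c0 r→c1 s→c0 — no edge inside a register ⇒ χ ≤ 2
  χ = 2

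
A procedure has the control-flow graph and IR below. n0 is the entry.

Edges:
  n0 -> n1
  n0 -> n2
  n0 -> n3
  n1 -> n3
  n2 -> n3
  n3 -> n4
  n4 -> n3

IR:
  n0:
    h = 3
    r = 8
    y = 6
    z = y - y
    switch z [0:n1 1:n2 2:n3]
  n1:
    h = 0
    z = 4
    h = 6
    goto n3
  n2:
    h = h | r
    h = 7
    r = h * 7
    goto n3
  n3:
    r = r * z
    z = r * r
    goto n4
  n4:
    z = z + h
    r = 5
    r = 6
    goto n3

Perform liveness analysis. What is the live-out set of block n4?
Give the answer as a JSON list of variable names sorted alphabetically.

Per-block:
  n0: {h,r,y,z} / ∅
  n1: {h,z} / ∅
  n2: {h,r} / {h,r}
  n3: {r,z} / {r,z}
  n4: {r,z} / {h,z}

Liveness:
  n0: in=∅ out={h,r,z}
  n1: in={r} out={h,r,z}
  n2: in={h,r,z} out={h,r,z}
  n3: in={h,r,z} out={h,z}
  n4: in={h,z} out={h,r,z}

live-out(n4) = ["h", "r", "z"]

Answer: ["h", "r", "z"]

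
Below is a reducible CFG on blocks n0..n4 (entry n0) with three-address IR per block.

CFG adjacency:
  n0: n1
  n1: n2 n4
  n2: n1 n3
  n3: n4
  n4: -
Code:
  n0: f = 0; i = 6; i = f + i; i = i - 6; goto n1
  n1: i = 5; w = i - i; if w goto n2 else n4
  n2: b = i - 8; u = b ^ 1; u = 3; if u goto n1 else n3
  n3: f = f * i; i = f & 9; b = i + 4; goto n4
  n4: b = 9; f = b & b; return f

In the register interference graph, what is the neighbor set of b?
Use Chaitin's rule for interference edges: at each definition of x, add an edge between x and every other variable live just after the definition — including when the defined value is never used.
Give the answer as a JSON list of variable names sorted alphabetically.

Block summaries:
  n0: def={f,i} ue=∅
  n1: def={i,w} ue=∅
  n2: def={b,u} ue={i}
  n3: def={b,f,i} ue={f,i}
  n4: def={b,f} ue=∅

Live sets:
  n0 li=∅ lo={f}
  n1 li={f} lo={f,i}
  n2 li={f,i} lo={f,i}
  n3 li={f,i} lo=∅
  n4 li=∅ lo=∅

Interference:
  b↔{f,i}
  f↔{b,i,u,w}
  i↔{b,f,u,w}
  u↔{f,i}
  w↔{f,i}

N(b) = ["f", "i"]

Answer: ["f", "i"]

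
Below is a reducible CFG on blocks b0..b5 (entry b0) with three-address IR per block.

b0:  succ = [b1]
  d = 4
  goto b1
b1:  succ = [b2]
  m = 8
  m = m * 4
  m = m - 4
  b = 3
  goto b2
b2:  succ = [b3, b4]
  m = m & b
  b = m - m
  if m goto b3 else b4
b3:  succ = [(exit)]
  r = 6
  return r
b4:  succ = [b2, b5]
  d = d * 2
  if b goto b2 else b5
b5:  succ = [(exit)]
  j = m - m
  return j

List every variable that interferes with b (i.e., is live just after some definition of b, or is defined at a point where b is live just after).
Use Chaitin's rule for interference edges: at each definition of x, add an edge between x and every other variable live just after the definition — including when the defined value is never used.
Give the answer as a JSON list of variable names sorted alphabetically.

Answer: ["d", "m"]

Analysis:
def/use:
  b0: {d} / ∅
  b1: {b,m} / ∅
  b2: {b,m} / {b,m}
  b3: {r} / ∅
  b4: {d} / {b,d}
  b5: {j} / {m}

Live sets:
  b0: in=∅ out={d}
  b1: in={d} out={b,d,m}
  b2: in={b,d,m} out={b,d,m}
  b3: in=∅ out=∅
  b4: in={b,d,m} out={b,d,m}
  b5: in={m} out=∅

Interfere edges:
  b: {d,m}
  d: {b,m}
  j: ∅
  m: {b,d}
  r: ∅

N(b) = ["d", "m"]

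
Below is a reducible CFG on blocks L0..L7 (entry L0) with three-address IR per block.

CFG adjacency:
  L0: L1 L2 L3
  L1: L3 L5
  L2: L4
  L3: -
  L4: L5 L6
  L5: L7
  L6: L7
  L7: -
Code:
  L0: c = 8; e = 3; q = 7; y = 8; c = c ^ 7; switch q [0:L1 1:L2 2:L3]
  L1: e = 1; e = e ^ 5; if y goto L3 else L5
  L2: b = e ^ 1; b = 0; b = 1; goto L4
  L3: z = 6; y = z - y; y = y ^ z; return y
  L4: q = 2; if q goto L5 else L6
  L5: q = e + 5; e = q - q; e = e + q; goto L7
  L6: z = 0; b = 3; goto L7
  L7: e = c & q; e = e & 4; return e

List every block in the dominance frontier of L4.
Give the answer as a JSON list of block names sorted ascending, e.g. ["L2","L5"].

Answer: ["L5", "L7"]

Analysis:
idom tree: L1←L0 L2←L0 L3←L0 L4←L2 L5←L0 L6←L4 L7←L0
Dom at joins:
  L3: preds {L0,L1}: {L0} ∩ {L0,L1} = {L0}; idom=L0
  L5: preds {L1,L4}: {L0,L1} ∩ {L0,L2,L4} = {L0}; idom=L0
  L7: preds {L5,L6}: {L0,L5} ∩ {L0,L2,L4,L6} = {L0}; idom=L0

Frontier:
  L3←L0: walk · to L0
  L3←L1: walk L1 to L0
  L5←L1: walk L1 to L0
  L5←L4: walk L4→L2 to L0
  L7←L5: walk L5 to L0
  L7←L6: walk L6→L4→L2 to L0
  DF(L0)=∅
  DF(L1)={L3,L5}
  DF(L2)={L5,L7}
  DF(L3)=∅
  DF(L4)={L5,L7}
  DF(L5)={L7}
  DF(L6)={L7}
  DF(L7)=∅

DF(L4) = ["L5", "L7"]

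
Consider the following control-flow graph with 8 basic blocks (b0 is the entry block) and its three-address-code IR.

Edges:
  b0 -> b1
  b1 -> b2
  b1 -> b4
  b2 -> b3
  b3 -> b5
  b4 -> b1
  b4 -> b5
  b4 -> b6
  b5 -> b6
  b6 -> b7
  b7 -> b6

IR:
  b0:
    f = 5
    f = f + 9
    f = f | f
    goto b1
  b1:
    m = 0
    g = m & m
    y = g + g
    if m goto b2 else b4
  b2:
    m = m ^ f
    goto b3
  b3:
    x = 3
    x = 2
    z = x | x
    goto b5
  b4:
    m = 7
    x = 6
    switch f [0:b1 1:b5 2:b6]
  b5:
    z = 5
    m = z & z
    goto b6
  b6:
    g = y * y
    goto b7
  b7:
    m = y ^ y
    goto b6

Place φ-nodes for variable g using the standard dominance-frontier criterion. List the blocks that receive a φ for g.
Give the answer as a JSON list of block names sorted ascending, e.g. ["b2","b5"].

Answer: ["b1", "b6"]

Analysis:
idom tree: b1←b0 b2←b1 b3←b2 b4←b1 b5←b1 b6←b1 b7←b6
Join-block Dom:
  b1: preds {b0,b4}: {b0} ∩ {b0,b1,b4} = {b0}; idom=b0
  b5: preds {b3,b4}: {b0,b1,b2,b3} ∩ {b0,b1,b4} = {b0,b1}; idom=b1
  b6: preds {b4,b5,b7}: {b0,b1,b4} ∩ {b0,b1,b5} ∩ {b0,b1,b6,b7} = {b0,b1}; idom=b1

DF walk-up:
  b1←b0: walk · to b0
  b1←b4: walk b4→b1 to b0
  b5←b3: walk b3→b2 to b1
  b5←b4: walk b4 to b1
  b6←b4: walk b4 to b1
  b6←b5: walk b5 to b1
  b6←b7: walk b7→b6 to b1
  b0: DF=∅
  b1: DF={b1}
  b2: DF={b5}
  b3: DF={b5}
  b4: DF={b1,b5,b6}
  b5: DF={b6}
  b6: DF={b6}
  b7: DF={b6}

φ for g: defs {b1,b6}
  DF⁺ = {b1,b6}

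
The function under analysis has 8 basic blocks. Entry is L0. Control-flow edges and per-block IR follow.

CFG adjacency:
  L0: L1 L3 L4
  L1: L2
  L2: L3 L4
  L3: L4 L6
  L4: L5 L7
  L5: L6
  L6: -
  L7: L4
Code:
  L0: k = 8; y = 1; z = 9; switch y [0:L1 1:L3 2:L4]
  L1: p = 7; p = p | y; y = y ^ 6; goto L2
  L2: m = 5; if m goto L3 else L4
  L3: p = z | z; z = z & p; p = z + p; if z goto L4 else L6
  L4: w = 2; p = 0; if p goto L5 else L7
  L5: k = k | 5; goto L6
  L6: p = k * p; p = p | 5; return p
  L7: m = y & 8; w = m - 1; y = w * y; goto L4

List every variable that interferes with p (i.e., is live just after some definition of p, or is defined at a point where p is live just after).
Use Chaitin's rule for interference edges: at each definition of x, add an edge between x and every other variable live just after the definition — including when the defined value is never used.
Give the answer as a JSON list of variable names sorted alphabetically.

Answer: ["k", "y", "z"]

Analysis:
def/use:
  L0: {k,y,z} / ∅
  L1: {p,y} / {y}
  L2: {m} / ∅
  L3: {p,z} / {z}
  L4: {p,w} / ∅
  L5: {k} / {k}
  L6: {p} / {k,p}
  L7: {m,w,y} / {y}

Backward fixpoint:
  L0: in=∅ out={k,y,z}
  L1: in={k,y,z} out={k,y,z}
  L2: in={k,y,z} out={k,y,z}
  L3: in={k,y,z} out={k,p,y}
  L4: in={k,y} out={k,p,y}
  L5: in={k,p} out={k,p}
  L6: in={k,p} out=∅
  L7: in={k,y} out={k,y}

Interference:
  k: {m,p,w,y,z}
  m: {k,y,z}
  p: {k,y,z}
  w: {k,y}
  y: {k,m,p,w,z}
  z: {k,m,p,y}

N(p) = ["k", "y", "z"]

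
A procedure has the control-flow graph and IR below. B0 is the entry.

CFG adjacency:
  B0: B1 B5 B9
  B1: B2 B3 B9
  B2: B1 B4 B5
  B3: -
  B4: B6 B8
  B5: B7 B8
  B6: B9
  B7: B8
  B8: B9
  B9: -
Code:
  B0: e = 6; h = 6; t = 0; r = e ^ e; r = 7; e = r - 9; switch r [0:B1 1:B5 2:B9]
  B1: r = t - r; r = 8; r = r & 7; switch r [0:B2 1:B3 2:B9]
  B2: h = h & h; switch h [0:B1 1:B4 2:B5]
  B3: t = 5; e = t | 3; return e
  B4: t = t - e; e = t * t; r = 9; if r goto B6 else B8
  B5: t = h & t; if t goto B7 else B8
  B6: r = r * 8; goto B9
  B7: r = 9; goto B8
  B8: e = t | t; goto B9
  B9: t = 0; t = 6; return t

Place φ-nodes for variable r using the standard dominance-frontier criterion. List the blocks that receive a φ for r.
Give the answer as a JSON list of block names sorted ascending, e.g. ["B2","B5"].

idom tree: B1←B0 B2←B1 B3←B1 B4←B2 B5←B0 B6←B4 B7←B5 B8←B0 B9←B0
Dom∩ at merges:
  B1: preds {B0,B2}: {B0} ∩ {B0,B1,B2} = {B0}; idom=B0
  B5: preds {B0,B2}: {B0} ∩ {B0,B1,B2} = {B0}; idom=B0
  B8: preds {B4,B5,B7}: {B0,B1,B2,B4} ∩ {B0,B5} ∩ {B0,B5,B7} = {B0}; idom=B0
  B9: preds {B0,B1,B6,B8}: {B0} ∩ {B0,B1} ∩ {B0,B1,B2,B4,B6} ∩ {B0,B8} = {B0}; idom=B0

DF walk-up:
  B1←B0: walk · to B0
  B1←B2: walk B2→B1 to B0
  B5←B0: walk · to B0
  B5←B2: walk B2→B1 to B0
  B8←B4: walk B4→B2→B1 to B0
  B8←B5: walk B5 to B0
  B8←B7: walk B7→B5 to B0
  B9←B0: walk · to B0
  B9←B1: walk B1 to B0
  B9←B6: walk B6→B4→B2→B1 to B0
  B9←B8: walk B8 to B0
  DF(B0)=∅
  DF(B1)={B1,B5,B8,B9}
  DF(B2)={B1,B5,B8,B9}
  DF(B3)=∅
  DF(B4)={B8,B9}
  DF(B5)={B8}
  DF(B6)={B9}
  DF(B7)={B8}
  DF(B8)={B9}
  DF(B9)=∅

φ for r: defs {B0,B1,B4,B6,B7}
  DF⁺ = {B1,B5,B8,B9}

Answer: ["B1", "B5", "B8", "B9"]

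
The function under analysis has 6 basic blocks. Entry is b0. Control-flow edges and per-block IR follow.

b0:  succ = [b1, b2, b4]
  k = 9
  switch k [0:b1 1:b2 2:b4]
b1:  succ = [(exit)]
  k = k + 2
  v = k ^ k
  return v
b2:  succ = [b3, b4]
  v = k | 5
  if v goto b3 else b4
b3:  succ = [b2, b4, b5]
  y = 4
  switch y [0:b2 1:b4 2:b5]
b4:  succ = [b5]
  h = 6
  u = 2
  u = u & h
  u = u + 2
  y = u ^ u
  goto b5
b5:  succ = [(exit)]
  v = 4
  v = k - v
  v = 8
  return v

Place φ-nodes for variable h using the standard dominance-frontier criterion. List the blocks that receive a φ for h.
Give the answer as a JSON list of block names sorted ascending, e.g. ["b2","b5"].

idom tree: b1←b0 b2←b0 b3←b2 b4←b0 b5←b0
Dom at joins:
  b2: preds {b0,b3}: {b0} ∩ {b0,b2,b3} = {b0}; idom=b0
  b4: preds {b0,b2,b3}: {b0} ∩ {b0,b2} ∩ {b0,b2,b3} = {b0}; idom=b0
  b5: preds {b3,b4}: {b0,b2,b3} ∩ {b0,b4} = {b0}; idom=b0

DF derivation:
  join b2 pred b0: · stop@b0
  join b2 pred b3: b3→b2 stop@b0
  join b4 pred b0: · stop@b0
  join b4 pred b2: b2 stop@b0
  join b4 pred b3: b3→b2 stop@b0
  join b5 pred b3: b3→b2 stop@b0
  join b5 pred b4: b4 stop@b0
  DF(b0)=∅
  DF(b1)=∅
  DF(b2)={b2,b4,b5}
  DF(b3)={b2,b4,b5}
  DF(b4)={b5}
  DF(b5)=∅

φ for h: defs {b4}
  DF⁺ = {b5}

Answer: ["b5"]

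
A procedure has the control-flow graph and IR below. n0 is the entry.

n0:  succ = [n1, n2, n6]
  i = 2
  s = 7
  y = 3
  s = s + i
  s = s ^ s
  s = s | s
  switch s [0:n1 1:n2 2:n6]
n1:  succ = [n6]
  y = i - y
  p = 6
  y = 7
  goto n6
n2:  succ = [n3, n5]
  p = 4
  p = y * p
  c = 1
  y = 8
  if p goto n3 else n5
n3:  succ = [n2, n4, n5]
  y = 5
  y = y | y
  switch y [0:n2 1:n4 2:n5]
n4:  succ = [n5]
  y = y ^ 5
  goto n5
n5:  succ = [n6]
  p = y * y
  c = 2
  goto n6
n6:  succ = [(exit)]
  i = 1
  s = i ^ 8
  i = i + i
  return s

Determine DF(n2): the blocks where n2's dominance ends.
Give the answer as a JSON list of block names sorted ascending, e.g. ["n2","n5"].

Answer: ["n2", "n6"]

Working:
idom tree: n1←n0 n2←n0 n3←n2 n4←n3 n5←n2 n6←n0
Join-block Dom:
  n2: preds {n0,n3}: {n0} ∩ {n0,n2,n3} = {n0}; idom=n0
  n5: preds {n2,n3,n4}: {n0,n2} ∩ {n0,n2,n3} ∩ {n0,n2,n3,n4} = {n0,n2}; idom=n2
  n6: preds {n0,n1,n5}: {n0} ∩ {n0,n1} ∩ {n0,n2,n5} = {n0}; idom=n0

DF derivation:
  join n2 pred n0: · stop@n0
  join n2 pred n3: n3→n2 stop@n0
  join n5 pred n2: · stop@n2
  join n5 pred n3: n3 stop@n2
  join n5 pred n4: n4→n3 stop@n2
  join n6 pred n0: · stop@n0
  join n6 pred n1: n1 stop@n0
  join n6 pred n5: n5→n2 stop@n0
  n0 → ∅
  n1 → {n6}
  n2 → {n2,n6}
  n3 → {n2,n5}
  n4 → {n5}
  n5 → {n6}
  n6 → ∅

DF(n2) = ["n2", "n6"]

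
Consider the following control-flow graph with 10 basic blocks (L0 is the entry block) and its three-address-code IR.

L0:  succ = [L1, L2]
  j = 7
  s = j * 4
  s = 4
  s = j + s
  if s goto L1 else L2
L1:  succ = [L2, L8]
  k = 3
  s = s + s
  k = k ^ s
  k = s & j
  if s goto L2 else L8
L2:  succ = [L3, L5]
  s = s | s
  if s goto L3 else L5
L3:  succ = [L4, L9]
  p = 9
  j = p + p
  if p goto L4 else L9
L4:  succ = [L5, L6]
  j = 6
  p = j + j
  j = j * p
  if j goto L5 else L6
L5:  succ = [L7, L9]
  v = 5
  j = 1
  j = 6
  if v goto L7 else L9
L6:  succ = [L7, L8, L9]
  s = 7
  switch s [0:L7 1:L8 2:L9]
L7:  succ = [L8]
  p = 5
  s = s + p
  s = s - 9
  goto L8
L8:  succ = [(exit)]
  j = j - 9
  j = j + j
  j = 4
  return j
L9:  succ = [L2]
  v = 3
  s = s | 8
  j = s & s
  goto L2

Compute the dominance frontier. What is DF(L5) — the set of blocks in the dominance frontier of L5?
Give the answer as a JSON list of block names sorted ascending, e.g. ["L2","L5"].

idom tree: L1←L0 L2←L0 L3←L2 L4←L3 L5←L2 L6←L4 L7←L2 L8←L0 L9←L2
Dom∩ at merges:
  L2: preds {L0,L1,L9}: {L0} ∩ {L0,L1} ∩ {L0,L2,L9} = {L0}; idom=L0
  L5: preds {L2,L4}: {L0,L2} ∩ {L0,L2,L3,L4} = {L0,L2}; idom=L2
  L7: preds {L5,L6}: {L0,L2,L5} ∩ {L0,L2,L3,L4,L6} = {L0,L2}; idom=L2
  L8: preds {L1,L6,L7}: {L0,L1} ∩ {L0,L2,L3,L4,L6} ∩ {L0,L2,L7} = {L0}; idom=L0
  L9: preds {L3,L5,L6}: {L0,L2,L3} ∩ {L0,L2,L5} ∩ {L0,L2,L3,L4,L6} = {L0,L2}; idom=L2

DF derivation:
  join L2 pred L0: · stop@L0
  join L2 pred L1: L1 stop@L0
  join L2 pred L9: L9→L2 stop@L0
  join L5 pred L2: · stop@L2
  join L5 pred L4: L4→L3 stop@L2
  join L7 pred L5: L5 stop@L2
  join L7 pred L6: L6→L4→L3 stop@L2
  join L8 pred L1: L1 stop@L0
  join L8 pred L6: L6→L4→L3→L2 stop@L0
  join L8 pred L7: L7→L2 stop@L0
  join L9 pred L3: L3 stop@L2
  join L9 pred L5: L5 stop@L2
  join L9 pred L6: L6→L4→L3 stop@L2
  L0: DF=∅
  L1: DF={L2,L8}
  L2: DF={L2,L8}
  L3: DF={L5,L7,L8,L9}
  L4: DF={L5,L7,L8,L9}
  L5: DF={L7,L9}
  L6: DF={L7,L8,L9}
  L7: DF={L8}
  L8: DF=∅
  L9: DF={L2}

DF(L5) = ["L7", "L9"]

Answer: ["L7", "L9"]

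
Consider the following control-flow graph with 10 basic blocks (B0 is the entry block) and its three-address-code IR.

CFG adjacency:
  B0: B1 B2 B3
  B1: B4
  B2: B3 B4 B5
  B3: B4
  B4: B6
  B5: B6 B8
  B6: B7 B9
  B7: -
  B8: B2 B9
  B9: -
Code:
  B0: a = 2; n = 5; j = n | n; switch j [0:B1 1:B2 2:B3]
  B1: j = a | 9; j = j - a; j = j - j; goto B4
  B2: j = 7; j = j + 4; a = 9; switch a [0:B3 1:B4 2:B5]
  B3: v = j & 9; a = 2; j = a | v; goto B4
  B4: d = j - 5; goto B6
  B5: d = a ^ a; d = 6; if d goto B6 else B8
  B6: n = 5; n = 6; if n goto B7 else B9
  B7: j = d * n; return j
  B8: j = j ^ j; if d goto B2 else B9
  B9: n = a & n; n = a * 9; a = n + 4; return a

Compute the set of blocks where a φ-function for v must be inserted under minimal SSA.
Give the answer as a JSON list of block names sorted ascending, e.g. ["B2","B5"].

Answer: ["B4", "B6", "B9"]

Working:
idom tree: B1←B0 B2←B0 B3←B0 B4←B0 B5←B2 B6←B0 B7←B6 B8←B5 B9←B0
Dom∩ at merges:
  B2: preds {B0,B8}: {B0} ∩ {B0,B2,B5,B8} = {B0}; idom=B0
  B3: preds {B0,B2}: {B0} ∩ {B0,B2} = {B0}; idom=B0
  B4: preds {B1,B2,B3}: {B0,B1} ∩ {B0,B2} ∩ {B0,B3} = {B0}; idom=B0
  B6: preds {B4,B5}: {B0,B4} ∩ {B0,B2,B5} = {B0}; idom=B0
  B9: preds {B6,B8}: {B0,B6} ∩ {B0,B2,B5,B8} = {B0}; idom=B0

DF derivation:
  B2←B0: walk · to B0
  B2←B8: walk B8→B5→B2 to B0
  B3←B0: walk · to B0
  B3←B2: walk B2 to B0
  B4←B1: walk B1 to B0
  B4←B2: walk B2 to B0
  B4←B3: walk B3 to B0
  B6←B4: walk B4 to B0
  B6←B5: walk B5→B2 to B0
  B9←B6: walk B6 to B0
  B9←B8: walk B8→B5→B2 to B0
  DF(B0)=∅
  DF(B1)={B4}
  DF(B2)={B2,B3,B4,B6,B9}
  DF(B3)={B4}
  DF(B4)={B6}
  DF(B5)={B2,B6,B9}
  DF(B6)={B9}
  DF(B7)=∅
  DF(B8)={B2,B9}
  DF(B9)=∅

φ for v: defs {B3}
  DF⁺ = {B4,B6,B9}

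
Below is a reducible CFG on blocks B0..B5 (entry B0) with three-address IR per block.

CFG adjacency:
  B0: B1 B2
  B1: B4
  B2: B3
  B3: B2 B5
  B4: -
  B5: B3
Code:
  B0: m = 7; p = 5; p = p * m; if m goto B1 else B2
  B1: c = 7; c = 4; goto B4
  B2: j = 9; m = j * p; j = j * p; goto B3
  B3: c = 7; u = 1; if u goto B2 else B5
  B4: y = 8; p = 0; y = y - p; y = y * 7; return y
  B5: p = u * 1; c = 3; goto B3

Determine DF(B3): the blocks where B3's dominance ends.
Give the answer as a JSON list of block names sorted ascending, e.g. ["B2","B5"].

Answer: ["B2", "B3"]

Derivation:
idom tree: B1←B0 B2←B0 B3←B2 B4←B1 B5←B3
Dom at joins:
  B2: preds {B0,B3}: {B0} ∩ {B0,B2,B3} = {B0}; idom=B0
  B3: preds {B2,B5}: {B0,B2} ∩ {B0,B2,B3,B5} = {B0,B2}; idom=B2

DF walk-up:
  B2←B0: walk · to B0
  B2←B3: walk B3→B2 to B0
  B3←B2: walk · to B2
  B3←B5: walk B5→B3 to B2
  B0: DF=∅
  B1: DF=∅
  B2: DF={B2}
  B3: DF={B2,B3}
  B4: DF=∅
  B5: DF={B3}

DF(B3) = ["B2", "B3"]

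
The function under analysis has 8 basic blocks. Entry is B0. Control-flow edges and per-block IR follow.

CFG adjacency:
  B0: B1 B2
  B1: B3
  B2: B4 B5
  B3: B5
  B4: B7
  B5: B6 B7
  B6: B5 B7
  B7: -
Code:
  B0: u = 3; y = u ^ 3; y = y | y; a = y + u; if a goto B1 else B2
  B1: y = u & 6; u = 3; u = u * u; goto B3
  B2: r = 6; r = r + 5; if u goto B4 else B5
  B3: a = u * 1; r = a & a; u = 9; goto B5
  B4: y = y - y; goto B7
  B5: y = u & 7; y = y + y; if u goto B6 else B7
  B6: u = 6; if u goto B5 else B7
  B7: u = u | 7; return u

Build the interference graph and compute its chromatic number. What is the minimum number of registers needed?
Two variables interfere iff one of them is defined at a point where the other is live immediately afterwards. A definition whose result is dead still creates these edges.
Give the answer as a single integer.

Answer: 3

Working:
Per-block:
  B0: {a,u,y} / ∅
  B1: {u,y} / {u}
  B2: {r} / {u}
  B3: {a,r,u} / {u}
  B4: {y} / {y}
  B5: {y} / {u}
  B6: {u} / ∅
  B7: {u} / {u}

Backward fixpoint:
  live B0: ∅→{u,y}
  live B1: {u}→{u}
  live B2: {u,y}→{u,y}
  live B3: {u}→{u}
  live B4: {u,y}→{u}
  live B5: {u}→{u}
  live B6: ∅→{u}
  live B7: {u}→∅

Interfere edges:
  a↔{u,y}
  r↔{u,y}
  u↔{a,r,y}
  y↔{a,r,u}

Colouring:
  lower bound: {a,u,y} mutually conflict ⇒ χ ≥ 3
  assign a→c2 r→c2 u→c0 y→c1 — no edge inside a register ⇒ χ ≤ 3
  χ = 3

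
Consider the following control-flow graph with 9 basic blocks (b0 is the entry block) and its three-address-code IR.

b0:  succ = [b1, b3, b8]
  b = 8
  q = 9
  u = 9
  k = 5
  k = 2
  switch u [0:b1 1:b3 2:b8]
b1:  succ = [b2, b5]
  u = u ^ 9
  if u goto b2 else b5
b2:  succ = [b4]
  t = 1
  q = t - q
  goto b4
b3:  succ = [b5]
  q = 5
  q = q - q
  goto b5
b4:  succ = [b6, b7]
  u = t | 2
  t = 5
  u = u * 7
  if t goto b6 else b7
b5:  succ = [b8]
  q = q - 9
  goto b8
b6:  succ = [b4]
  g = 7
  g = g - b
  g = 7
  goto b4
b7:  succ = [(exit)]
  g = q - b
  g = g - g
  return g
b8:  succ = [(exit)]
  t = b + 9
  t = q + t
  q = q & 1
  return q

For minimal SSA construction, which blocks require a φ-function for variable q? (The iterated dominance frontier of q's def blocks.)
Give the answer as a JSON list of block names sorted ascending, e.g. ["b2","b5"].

idom tree: b1←b0 b2←b1 b3←b0 b4←b2 b5←b0 b6←b4 b7←b4 b8←b0
Dom∩ at merges:
  b4: preds {b2,b6}: {b0,b1,b2} ∩ {b0,b1,b2,b4,b6} = {b0,b1,b2}; idom=b2
  b5: preds {b1,b3}: {b0,b1} ∩ {b0,b3} = {b0}; idom=b0
  b8: preds {b0,b5}: {b0} ∩ {b0,b5} = {b0}; idom=b0

DF walk-up:
  b4←b2: walk · to b2
  b4←b6: walk b6→b4 to b2
  b5←b1: walk b1 to b0
  b5←b3: walk b3 to b0
  b8←b0: walk · to b0
  b8←b5: walk b5 to b0
  DF(b0)=∅
  DF(b1)={b5}
  DF(b2)=∅
  DF(b3)={b5}
  DF(b4)={b4}
  DF(b5)={b8}
  DF(b6)={b4}
  DF(b7)=∅
  DF(b8)=∅

φ for q: defs {b0,b2,b3,b5,b8}
  DF⁺ = {b5,b8}

Answer: ["b5", "b8"]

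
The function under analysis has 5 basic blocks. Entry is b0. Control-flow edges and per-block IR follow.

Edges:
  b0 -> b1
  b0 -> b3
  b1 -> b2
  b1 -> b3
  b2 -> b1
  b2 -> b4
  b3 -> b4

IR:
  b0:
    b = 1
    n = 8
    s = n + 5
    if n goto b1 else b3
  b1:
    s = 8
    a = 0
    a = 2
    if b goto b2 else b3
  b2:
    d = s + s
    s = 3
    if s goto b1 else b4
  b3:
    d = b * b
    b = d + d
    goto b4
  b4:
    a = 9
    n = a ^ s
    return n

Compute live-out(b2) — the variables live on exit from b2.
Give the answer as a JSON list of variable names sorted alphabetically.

Answer: ["b", "s"]

Derivation:
Per-block:
  b0: def={b,n,s} ue=∅
  b1: def={a,s} ue={b}
  b2: def={d,s} ue={s}
  b3: def={b,d} ue={b}
  b4: def={a,n} ue={s}

Liveness:
  b0: in=∅ out={b,s}
  b1: in={b} out={b,s}
  b2: in={b,s} out={b,s}
  b3: in={b,s} out={s}
  b4: in={s} out=∅

live-out(b2) = ["b", "s"]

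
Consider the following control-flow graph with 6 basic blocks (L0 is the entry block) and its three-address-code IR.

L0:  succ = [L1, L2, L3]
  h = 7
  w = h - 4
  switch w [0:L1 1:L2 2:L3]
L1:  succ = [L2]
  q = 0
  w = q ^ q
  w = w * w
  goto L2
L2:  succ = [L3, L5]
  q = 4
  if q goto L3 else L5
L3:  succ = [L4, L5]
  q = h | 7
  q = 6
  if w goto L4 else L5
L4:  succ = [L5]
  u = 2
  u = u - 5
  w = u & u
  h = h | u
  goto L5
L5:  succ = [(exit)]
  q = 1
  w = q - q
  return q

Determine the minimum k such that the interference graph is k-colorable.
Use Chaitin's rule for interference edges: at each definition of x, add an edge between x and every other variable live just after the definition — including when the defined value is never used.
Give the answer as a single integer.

Answer: 3

Derivation:
Per-block:
  L0: def={h,w} ue=∅
  L1: def={q,w} ue=∅
  L2: def={q} ue=∅
  L3: def={q} ue={h,w}
  L4: def={h,u,w} ue={h}
  L5: def={q,w} ue=∅

Live sets:
  L0: in=∅ out={h,w}
  L1: in={h} out={h,w}
  L2: in={h,w} out={h,w}
  L3: in={h,w} out={h}
  L4: in={h} out=∅
  L5: in=∅ out=∅

Interfere edges:
  h — {q,u,w}
  q — {h,w}
  u — {h,w}
  w — {h,q,u}

Colouring:
  lower bound: {h,q,w} mutually conflict ⇒ χ ≥ 3
  assign h→R0 q→R2 u→R2 w→R1 — no edge inside a register ⇒ χ ≤ 3
  χ = 3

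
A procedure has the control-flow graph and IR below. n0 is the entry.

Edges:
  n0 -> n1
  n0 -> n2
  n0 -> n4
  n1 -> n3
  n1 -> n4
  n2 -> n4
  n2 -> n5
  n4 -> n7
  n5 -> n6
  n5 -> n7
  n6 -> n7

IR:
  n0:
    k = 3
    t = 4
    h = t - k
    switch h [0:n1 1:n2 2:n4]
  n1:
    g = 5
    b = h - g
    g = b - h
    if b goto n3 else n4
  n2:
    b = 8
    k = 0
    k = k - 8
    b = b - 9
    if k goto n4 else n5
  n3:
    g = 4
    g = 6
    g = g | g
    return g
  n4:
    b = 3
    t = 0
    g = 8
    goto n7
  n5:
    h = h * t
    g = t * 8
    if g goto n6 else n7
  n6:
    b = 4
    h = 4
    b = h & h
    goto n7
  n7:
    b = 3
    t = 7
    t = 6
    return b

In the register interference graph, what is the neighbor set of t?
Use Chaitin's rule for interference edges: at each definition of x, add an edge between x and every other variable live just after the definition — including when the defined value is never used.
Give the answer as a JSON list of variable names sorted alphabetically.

def/use:
  n0 def {h,k,t} use ∅
  n1 def {b,g} use {h}
  n2 def {b,k} use ∅
  n3 def {g} use ∅
  n4 def {b,g,t} use ∅
  n5 def {g,h} use {h,t}
  n6 def {b,h} use ∅
  n7 def {b,t} use ∅

Backward fixpoint:
  live n0: ∅→{h,t}
  live n1: {h}→∅
  live n2: {h,t}→{h,t}
  live n3: ∅→∅
  live n4: ∅→∅
  live n5: {h,t}→∅
  live n6: ∅→∅
  live n7: ∅→∅

Interfere edges:
  b↔{g,h,k,t}
  g↔{b,h}
  h↔{b,g,k,t}
  k↔{b,h,t}
  t↔{b,h,k}

N(t) = ["b", "h", "k"]

Answer: ["b", "h", "k"]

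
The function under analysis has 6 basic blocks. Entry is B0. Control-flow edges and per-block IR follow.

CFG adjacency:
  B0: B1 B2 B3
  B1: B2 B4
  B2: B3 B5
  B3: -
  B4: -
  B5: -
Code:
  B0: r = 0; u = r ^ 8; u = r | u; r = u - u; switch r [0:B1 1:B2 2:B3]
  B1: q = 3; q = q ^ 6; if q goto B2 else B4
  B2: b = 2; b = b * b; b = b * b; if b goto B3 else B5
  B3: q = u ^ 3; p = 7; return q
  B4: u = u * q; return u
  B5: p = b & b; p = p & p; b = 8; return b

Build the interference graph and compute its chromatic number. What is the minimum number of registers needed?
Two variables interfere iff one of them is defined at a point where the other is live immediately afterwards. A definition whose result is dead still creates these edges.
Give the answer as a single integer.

Answer: 2

Derivation:
Block summaries:
  B0: def={r,u} ue=∅
  B1: def={q} ue=∅
  B2: def={b} ue=∅
  B3: def={p,q} ue={u}
  B4: def={u} ue={q,u}
  B5: def={b,p} ue={b}

Liveness:
  B0 li=∅ lo={u}
  B1 li={u} lo={q,u}
  B2 li={u} lo={b,u}
  B3 li={u} lo=∅
  B4 li={q,u} lo=∅
  B5 li={b} lo=∅

Interfere edges:
  b — {u}
  p — {q}
  q — {p,u}
  r — {u}
  u — {b,q,r}

Registers:
  lower bound: {b,u} mutually conflict ⇒ χ ≥ 2
  assign b→r1 p→r0 q→r1 r→r1 u→r0 — no edge inside a register ⇒ χ ≤ 2
  χ = 2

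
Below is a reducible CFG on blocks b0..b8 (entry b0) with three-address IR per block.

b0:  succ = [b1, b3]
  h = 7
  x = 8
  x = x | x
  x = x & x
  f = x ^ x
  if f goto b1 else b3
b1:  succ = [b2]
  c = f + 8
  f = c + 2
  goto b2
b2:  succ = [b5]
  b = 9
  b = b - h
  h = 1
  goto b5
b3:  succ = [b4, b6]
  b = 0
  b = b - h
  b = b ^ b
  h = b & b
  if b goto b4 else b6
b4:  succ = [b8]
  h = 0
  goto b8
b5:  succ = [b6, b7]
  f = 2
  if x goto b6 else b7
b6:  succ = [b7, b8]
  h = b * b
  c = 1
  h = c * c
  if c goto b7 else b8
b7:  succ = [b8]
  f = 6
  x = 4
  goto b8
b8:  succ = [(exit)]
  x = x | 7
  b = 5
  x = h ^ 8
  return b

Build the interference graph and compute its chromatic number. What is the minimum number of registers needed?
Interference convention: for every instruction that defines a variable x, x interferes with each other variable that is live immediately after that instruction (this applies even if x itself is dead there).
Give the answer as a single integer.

def/use:
  b0 def {f,h,x} use ∅
  b1 def {c,f} use {f}
  b2 def {b,h} use {h}
  b3 def {b,h} use {h}
  b4 def {h} use ∅
  b5 def {f} use {x}
  b6 def {c,h} use {b}
  b7 def {f,x} use ∅
  b8 def {b,x} use {h,x}

Liveness:
  live b0: ∅→{f,h,x}
  live b1: {f,h,x}→{h,x}
  live b2: {h,x}→{b,h,x}
  live b3: {h,x}→{b,x}
  live b4: {x}→{h,x}
  live b5: {b,h,x}→{b,h,x}
  live b6: {b,x}→{h,x}
  live b7: {h}→{h,x}
  live b8: {h,x}→∅

Interfere edges:
  b↔{f,h,x}
  c↔{h,x}
  f↔{b,h,x}
  h↔{b,c,f,x}
  x↔{b,c,f,h}

Registers:
  {b,f,h,x} pairwise interfere (4-clique) ⇒ χ ≥ 4
  assign b→r2 c→r2 f→r3 h→r0 x→r1 — no edge inside a register ⇒ χ ≤ 4
  χ = 4

Answer: 4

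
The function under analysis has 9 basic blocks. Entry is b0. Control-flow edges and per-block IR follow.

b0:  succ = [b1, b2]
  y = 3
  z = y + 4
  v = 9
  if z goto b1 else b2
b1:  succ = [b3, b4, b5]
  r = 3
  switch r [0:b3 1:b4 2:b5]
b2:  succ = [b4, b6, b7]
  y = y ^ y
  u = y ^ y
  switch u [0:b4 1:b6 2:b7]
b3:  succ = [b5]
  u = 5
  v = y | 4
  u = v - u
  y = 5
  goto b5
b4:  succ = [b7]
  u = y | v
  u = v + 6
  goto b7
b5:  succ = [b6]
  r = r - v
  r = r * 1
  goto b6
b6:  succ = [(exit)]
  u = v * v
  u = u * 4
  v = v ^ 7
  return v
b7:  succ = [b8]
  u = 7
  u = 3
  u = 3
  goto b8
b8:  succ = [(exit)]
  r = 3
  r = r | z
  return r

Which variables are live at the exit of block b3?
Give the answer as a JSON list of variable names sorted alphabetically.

Answer: ["r", "v"]

Working:
Per-block:
  b0: {v,y,z} / ∅
  b1: {r} / ∅
  b2: {u,y} / {y}
  b3: {u,v,y} / {y}
  b4: {u} / {v,y}
  b5: {r} / {r,v}
  b6: {u,v} / {v}
  b7: {u} / ∅
  b8: {r} / {z}

Backward fixpoint:
  b0 li=∅ lo={v,y,z}
  b1 li={v,y,z} lo={r,v,y,z}
  b2 li={v,y,z} lo={v,y,z}
  b3 li={r,y} lo={r,v}
  b4 li={v,y,z} lo={z}
  b5 li={r,v} lo={v}
  b6 li={v} lo=∅
  b7 li={z} lo={z}
  b8 li={z} lo=∅

live-out(b3) = ["r", "v"]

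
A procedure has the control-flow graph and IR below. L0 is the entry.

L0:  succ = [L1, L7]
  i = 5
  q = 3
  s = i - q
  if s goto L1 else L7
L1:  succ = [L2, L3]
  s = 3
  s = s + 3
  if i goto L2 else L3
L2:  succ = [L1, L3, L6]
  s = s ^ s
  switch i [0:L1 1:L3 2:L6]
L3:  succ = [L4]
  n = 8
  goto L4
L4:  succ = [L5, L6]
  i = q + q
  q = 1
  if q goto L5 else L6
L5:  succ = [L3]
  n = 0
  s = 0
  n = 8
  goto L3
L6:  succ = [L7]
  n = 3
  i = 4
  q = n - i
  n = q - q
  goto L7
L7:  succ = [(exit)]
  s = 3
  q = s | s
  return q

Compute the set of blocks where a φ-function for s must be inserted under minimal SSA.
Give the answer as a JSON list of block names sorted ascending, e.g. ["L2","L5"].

idom tree: L1←L0 L2←L1 L3←L1 L4←L3 L5←L4 L6←L1 L7←L0
Join-block Dom:
  L1: preds {L0,L2}: {L0} ∩ {L0,L1,L2} = {L0}; idom=L0
  L3: preds {L1,L2,L5}: {L0,L1} ∩ {L0,L1,L2} ∩ {L0,L1,L3,L4,L5} = {L0,L1}; idom=L1
  L6: preds {L2,L4}: {L0,L1,L2} ∩ {L0,L1,L3,L4} = {L0,L1}; idom=L1
  L7: preds {L0,L6}: {L0} ∩ {L0,L1,L6} = {L0}; idom=L0

DF walk-up:
  L1←L0: walk · to L0
  L1←L2: walk L2→L1 to L0
  L3←L1: walk · to L1
  L3←L2: walk L2 to L1
  L3←L5: walk L5→L4→L3 to L1
  L6←L2: walk L2 to L1
  L6←L4: walk L4→L3 to L1
  L7←L0: walk · to L0
  L7←L6: walk L6→L1 to L0
  L0: DF=∅
  L1: DF={L1,L7}
  L2: DF={L1,L3,L6}
  L3: DF={L3,L6}
  L4: DF={L3,L6}
  L5: DF={L3}
  L6: DF={L7}
  L7: DF=∅

φ for s: defs {L0,L1,L2,L5,L7}
  DF⁺ = {L1,L3,L6,L7}

Answer: ["L1", "L3", "L6", "L7"]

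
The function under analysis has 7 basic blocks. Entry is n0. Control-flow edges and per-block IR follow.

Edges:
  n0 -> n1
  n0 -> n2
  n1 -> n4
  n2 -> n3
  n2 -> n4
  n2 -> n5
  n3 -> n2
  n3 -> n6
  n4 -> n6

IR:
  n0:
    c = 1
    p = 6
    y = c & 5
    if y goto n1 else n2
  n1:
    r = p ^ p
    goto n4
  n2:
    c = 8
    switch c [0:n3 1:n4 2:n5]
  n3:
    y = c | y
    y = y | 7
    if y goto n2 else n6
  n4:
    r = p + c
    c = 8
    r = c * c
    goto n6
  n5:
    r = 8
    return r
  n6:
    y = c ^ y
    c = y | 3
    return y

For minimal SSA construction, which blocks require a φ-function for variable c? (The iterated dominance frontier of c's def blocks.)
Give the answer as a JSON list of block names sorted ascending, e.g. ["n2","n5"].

Answer: ["n2", "n4", "n6"]

Derivation:
idom tree: n1←n0 n2←n0 n3←n2 n4←n0 n5←n2 n6←n0
Join-block Dom:
  n2: preds {n0,n3}: {n0} ∩ {n0,n2,n3} = {n0}; idom=n0
  n4: preds {n1,n2}: {n0,n1} ∩ {n0,n2} = {n0}; idom=n0
  n6: preds {n3,n4}: {n0,n2,n3} ∩ {n0,n4} = {n0}; idom=n0

Frontier:
  n2←n0: walk · to n0
  n2←n3: walk n3→n2 to n0
  n4←n1: walk n1 to n0
  n4←n2: walk n2 to n0
  n6←n3: walk n3→n2 to n0
  n6←n4: walk n4 to n0
  DF(n0)=∅
  DF(n1)={n4}
  DF(n2)={n2,n4,n6}
  DF(n3)={n2,n6}
  DF(n4)={n6}
  DF(n5)=∅
  DF(n6)=∅

φ for c: defs {n0,n2,n4,n6}
  DF⁺ = {n2,n4,n6}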